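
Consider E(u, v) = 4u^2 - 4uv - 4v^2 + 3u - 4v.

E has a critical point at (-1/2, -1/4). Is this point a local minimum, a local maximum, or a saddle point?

saddle point

The Hessian of E is constant: H = [[8, -4], [-4, -8]].
det(H) = 8·(-8) − (-4)² = -80.
Since det(H) < 0, H is indefinite and the critical point is a saddle point.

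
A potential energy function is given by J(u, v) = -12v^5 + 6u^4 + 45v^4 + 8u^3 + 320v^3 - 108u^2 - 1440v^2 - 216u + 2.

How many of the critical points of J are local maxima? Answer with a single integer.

2

J separates as a function of u plus a function of v, so ∇J=0 decouples.
∂J/∂u = 24(u - 3)(u + 1)(u + 3) = 0 at u ∈ {-3, -1, 3}; ∂J/∂v = -60v(v - 4)(v - 3)(v + 4) = 0 at v ∈ {-4, 0, 3, 4}.
The Hessian is diagonal: diag(J_uu, J_vv). Second derivatives: J_uu(-3)=288, J_uu(-1)=-192, J_uu(3)=576; J_vv(-4)=13440, J_vv(0)=-2880, J_vv(3)=1260, J_vv(4)=-1920.
Local maxima occur where both diagonal entries negative: (-1, 0), (-1, 4). Count: 2.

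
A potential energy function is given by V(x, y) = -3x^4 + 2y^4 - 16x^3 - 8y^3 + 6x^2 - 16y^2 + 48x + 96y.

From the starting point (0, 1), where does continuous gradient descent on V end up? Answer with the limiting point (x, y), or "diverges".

(-1, -2)

V is separable, so gradient descent decouples: x follows -∂V/∂x, y follows -∂V/∂y.
∂V/∂x = -12(x - 1)(x + 1)(x + 4); at x=0 this is 48, so x decreases.
∂V/∂y = 8(y - 3)(y - 2)(y + 2); at y=1 this is 48, so y decreases.
x converges to its nearest critical value -1 (a local min of the x-part); y converges to -2. The iterate converges to (-1, -2).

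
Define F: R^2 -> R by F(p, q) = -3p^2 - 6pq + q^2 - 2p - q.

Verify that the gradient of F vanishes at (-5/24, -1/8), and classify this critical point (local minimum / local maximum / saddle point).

∇F = (-6p - 6q - 2, -6p + 2q - 1); substituting (-5/24, -1/8) gives ∇F = (0, 0), so (-5/24, -1/8) is indeed a critical point.
The Hessian of F is constant: H = [[-6, -6], [-6, 2]].
det(H) = (-6)·2 − (-6)² = -48.
Since det(H) < 0, H is indefinite and the critical point is a saddle point.

saddle point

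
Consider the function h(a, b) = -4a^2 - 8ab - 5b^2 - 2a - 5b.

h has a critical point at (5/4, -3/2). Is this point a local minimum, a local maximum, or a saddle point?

The Hessian of h is constant: H = [[-8, -8], [-8, -10]].
det(H) = (-8)·(-10) − (-8)² = 16.
det(H) > 0 and tr(H) = -18 < 0, so H is negative definite and the point is a local maximum.

local maximum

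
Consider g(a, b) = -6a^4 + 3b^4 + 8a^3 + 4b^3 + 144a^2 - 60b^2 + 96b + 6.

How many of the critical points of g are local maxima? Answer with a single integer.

g separates as a function of a plus a function of b, so ∇g=0 decouples.
∂g/∂a = -24a(a - 4)(a + 3) = 0 at a ∈ {-3, 0, 4}; ∂g/∂b = 12(b - 2)(b - 1)(b + 4) = 0 at b ∈ {-4, 1, 2}.
The Hessian is diagonal: diag(g_aa, g_bb). Second derivatives: g_aa(-3)=-504, g_aa(0)=288, g_aa(4)=-672; g_bb(-4)=360, g_bb(1)=-60, g_bb(2)=72.
Local maxima occur where both diagonal entries negative: (-3, 1), (4, 1). Count: 2.

2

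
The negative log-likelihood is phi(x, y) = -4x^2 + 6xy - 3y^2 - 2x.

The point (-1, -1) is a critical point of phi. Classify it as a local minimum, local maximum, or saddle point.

local maximum

The Hessian of phi is constant: H = [[-8, 6], [6, -6]].
det(H) = (-8)·(-6) − 6² = 12.
det(H) > 0 and tr(H) = -14 < 0, so H is negative definite and the point is a local maximum.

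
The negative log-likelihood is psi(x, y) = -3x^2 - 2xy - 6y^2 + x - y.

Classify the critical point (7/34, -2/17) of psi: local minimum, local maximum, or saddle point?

local maximum

The Hessian of psi is constant: H = [[-6, -2], [-2, -12]].
det(H) = (-6)·(-12) − (-2)² = 68.
det(H) > 0 and tr(H) = -18 < 0, so H is negative definite and the point is a local maximum.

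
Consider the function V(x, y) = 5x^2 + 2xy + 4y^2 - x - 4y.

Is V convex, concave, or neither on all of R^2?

V is quadratic, so its Hessian is the constant matrix H = [[10, 2], [2, 8]].
det(H) = 76, tr(H) = 18.
det(H) > 0 and tr(H) > 0, so H is positive definite everywhere: convex.

convex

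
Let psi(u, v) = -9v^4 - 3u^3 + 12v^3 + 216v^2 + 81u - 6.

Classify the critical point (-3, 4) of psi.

saddle point

The mixed partial ∂²psi/∂u∂v is 0, so the Hessian at any point is diag(psi_uu, psi_vv) = diag(-18u, 36(-3v^2 + 2v + 12)).
At (-3, 4): H = diag(54, -1008).
The eigenvalues have opposite signs, so H is indefinite: a saddle point.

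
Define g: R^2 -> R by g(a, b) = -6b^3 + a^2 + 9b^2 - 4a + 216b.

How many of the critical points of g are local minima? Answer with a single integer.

g separates as a function of a plus a function of b, so ∇g=0 decouples.
∂g/∂a = 2(a - 2) = 0 at a ∈ {2}; ∂g/∂b = -18(b - 4)(b + 3) = 0 at b ∈ {-3, 4}.
The Hessian is diagonal: diag(g_aa, g_bb). Second derivatives: g_aa(2)=2; g_bb(-3)=126, g_bb(4)=-126.
Local minima occur where both diagonal entries positive: (2, -3). Count: 1.

1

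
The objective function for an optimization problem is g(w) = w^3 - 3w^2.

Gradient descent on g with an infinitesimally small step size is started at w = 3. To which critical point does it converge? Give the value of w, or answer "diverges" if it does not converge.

g'(w) = 3w(w - 2), so g'(3) = 9.
Gradient descent moves in the -g' direction, i.e. w is decreasing.
The nearest critical point in that direction is w = 2, where g'' = 6 > 0 (a local minimum). The iterate converges there.

2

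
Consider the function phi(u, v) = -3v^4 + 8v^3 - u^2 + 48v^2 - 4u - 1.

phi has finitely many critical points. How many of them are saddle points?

1

phi separates as a function of u plus a function of v, so ∇phi=0 decouples.
∂phi/∂u = -2(u + 2) = 0 at u ∈ {-2}; ∂phi/∂v = -12v(v - 4)(v + 2) = 0 at v ∈ {-2, 0, 4}.
The Hessian is diagonal: diag(phi_uu, phi_vv). Second derivatives: phi_uu(-2)=-2; phi_vv(-2)=-144, phi_vv(0)=96, phi_vv(4)=-288.
Saddle points occur where the two diagonal entries have opposite signs: (-2, 0). Count: 1.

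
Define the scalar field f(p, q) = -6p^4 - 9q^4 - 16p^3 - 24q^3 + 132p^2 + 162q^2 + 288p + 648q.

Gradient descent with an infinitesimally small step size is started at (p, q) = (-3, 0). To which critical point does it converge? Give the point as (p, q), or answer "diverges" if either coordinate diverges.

f is separable, so gradient descent decouples: p follows -∂f/∂p, q follows -∂f/∂q.
∂f/∂p = -24(p - 3)(p + 1)(p + 4); at p=-3 this is -288, so p increases.
∂f/∂q = -36(q - 3)(q + 2)(q + 3); at q=0 this is 648, so q decreases.
p converges to its nearest critical value -1 (a local min of the p-part); q converges to -2. The iterate converges to (-1, -2).

(-1, -2)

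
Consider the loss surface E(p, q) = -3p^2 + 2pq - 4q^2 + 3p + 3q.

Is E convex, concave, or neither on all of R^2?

E is quadratic, so its Hessian is the constant matrix H = [[-6, 2], [2, -8]].
det(H) = 44, tr(H) = -14.
det(H) > 0 and tr(H) < 0, so H is negative definite everywhere: concave.

concave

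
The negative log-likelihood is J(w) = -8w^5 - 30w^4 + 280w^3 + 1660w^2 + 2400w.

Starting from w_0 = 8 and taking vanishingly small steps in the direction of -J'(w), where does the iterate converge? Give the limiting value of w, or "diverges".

J'(w) = -40(w - 5)(w + 1)(w + 3)(w + 4), so J'(8) = -142560.
Gradient descent moves in the -J' direction, i.e. w is increasing.
There is no critical point above w=8, and J' keeps the same sign, so the iterate runs off to +∞.

diverges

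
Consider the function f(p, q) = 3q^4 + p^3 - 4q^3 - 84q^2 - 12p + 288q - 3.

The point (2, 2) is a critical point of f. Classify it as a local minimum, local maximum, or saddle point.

The mixed partial ∂²f/∂p∂q is 0, so the Hessian at any point is diag(f_pp, f_qq) = diag(6p, 12(3q^2 - 2q - 14)).
At (2, 2): H = diag(12, -72).
The eigenvalues have opposite signs, so H is indefinite: a saddle point.

saddle point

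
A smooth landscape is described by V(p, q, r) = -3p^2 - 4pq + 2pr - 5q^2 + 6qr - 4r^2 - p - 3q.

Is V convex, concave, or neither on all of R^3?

V is quadratic, so its Hessian is the constant matrix H = [[-6, -4, 2], [-4, -10, 6], [2, 6, -8]].
Leading principal minors: -6, 44, -192.
Signs alternate −, +, − ⇒ H ≺ 0 ⇒ concave.

concave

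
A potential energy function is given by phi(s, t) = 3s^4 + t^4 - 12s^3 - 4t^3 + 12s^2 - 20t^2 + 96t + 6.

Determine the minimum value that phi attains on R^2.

-273

phi(s,t) separates as P(s) + Q(t) + 6, so its minimum is min P + min Q + 6.
P'(s) = 12s(s - 2)(s - 1) vanishes at s ∈ {0, 1, 2}; Q'(t) = 4(t - 4)(t - 2)(t + 3) vanishes at t ∈ {-3, 2, 4}.
Local minima of P (where P''>0): P(0)=0, P(2)=0. Local minima of Q: Q(-3)=-279, Q(4)=64.
So the global minimum of phi is P(0) + Q(-3) + 6 = 0 − 279 + 6 = -273, attained at (0, -3).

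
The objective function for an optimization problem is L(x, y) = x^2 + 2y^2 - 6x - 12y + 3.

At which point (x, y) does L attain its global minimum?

L(x,y) separates as P(x) + Q(y) + 3, so its minimum is min P + min Q + 3.
P'(x) = 2x - 6 vanishes at x ∈ {3}; Q'(y) = 4y - 12 vanishes at y ∈ {3}.
Local minima of P (where P''>0): P(3)=-9. Local minima of Q: Q(3)=-18.
So the global minimum of L is P(3) + Q(3) + 3 = -9 − 18 + 3 = -24, attained at (3, 3).

(3, 3)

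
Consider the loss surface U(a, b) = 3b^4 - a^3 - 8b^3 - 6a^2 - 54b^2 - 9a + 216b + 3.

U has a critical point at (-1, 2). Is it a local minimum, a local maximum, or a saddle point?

local maximum

The mixed partial ∂²U/∂a∂b is 0, so the Hessian at any point is diag(U_aa, U_bb) = diag(-6(a + 2), 12(3b^2 - 4b - 9)).
At (-1, 2): H = diag(-6, -60).
Both eigenvalues are negative, so H is negative definite: a local maximum.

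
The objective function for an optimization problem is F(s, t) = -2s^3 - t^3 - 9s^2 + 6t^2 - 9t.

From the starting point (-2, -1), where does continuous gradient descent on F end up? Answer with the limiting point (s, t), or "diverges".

(-3, 1)

F is separable, so gradient descent decouples: s follows -∂F/∂s, t follows -∂F/∂t.
∂F/∂s = -6s(s + 3); at s=-2 this is 12, so s decreases.
∂F/∂t = -3(t - 3)(t - 1); at t=-1 this is -24, so t increases.
s converges to its nearest critical value -3 (a local min of the s-part); t converges to 1. The iterate converges to (-3, 1).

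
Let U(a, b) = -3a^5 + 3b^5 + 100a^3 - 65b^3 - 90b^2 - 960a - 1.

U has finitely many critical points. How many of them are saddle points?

8

U separates as a function of a plus a function of b, so ∇U=0 decouples.
∂U/∂a = -15(a - 4)(a - 2)(a + 2)(a + 4) = 0 at a ∈ {-4, -2, 2, 4}; ∂U/∂b = 15b(b - 4)(b + 1)(b + 3) = 0 at b ∈ {-3, -1, 0, 4}.
The Hessian is diagonal: diag(U_aa, U_bb). Second derivatives: U_aa(-4)=1440, U_aa(-2)=-720, U_aa(2)=720, U_aa(4)=-1440; U_bb(-3)=-630, U_bb(-1)=150, U_bb(0)=-180, U_bb(4)=2100.
Saddle points occur where the two diagonal entries have opposite signs: (-4, -3), (-4, 0), (-2, -1), (-2, 4), (2, -3), (2, 0), (4, -1), (4, 4). Count: 8.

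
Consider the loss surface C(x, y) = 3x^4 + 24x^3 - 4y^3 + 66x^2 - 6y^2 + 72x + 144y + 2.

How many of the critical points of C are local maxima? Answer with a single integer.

1

C separates as a function of x plus a function of y, so ∇C=0 decouples.
∂C/∂x = 12(x + 1)(x + 2)(x + 3) = 0 at x ∈ {-3, -2, -1}; ∂C/∂y = -12(y - 3)(y + 4) = 0 at y ∈ {-4, 3}.
The Hessian is diagonal: diag(C_xx, C_yy). Second derivatives: C_xx(-3)=24, C_xx(-2)=-12, C_xx(-1)=24; C_yy(-4)=84, C_yy(3)=-84.
Local maxima occur where both diagonal entries negative: (-2, 3). Count: 1.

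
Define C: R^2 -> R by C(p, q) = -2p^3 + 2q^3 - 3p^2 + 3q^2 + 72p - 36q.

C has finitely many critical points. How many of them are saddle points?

C separates as a function of p plus a function of q, so ∇C=0 decouples.
∂C/∂p = -6(p - 3)(p + 4) = 0 at p ∈ {-4, 3}; ∂C/∂q = 6(q - 2)(q + 3) = 0 at q ∈ {-3, 2}.
The Hessian is diagonal: diag(C_pp, C_qq). Second derivatives: C_pp(-4)=42, C_pp(3)=-42; C_qq(-3)=-30, C_qq(2)=30.
Saddle points occur where the two diagonal entries have opposite signs: (-4, -3), (3, 2). Count: 2.

2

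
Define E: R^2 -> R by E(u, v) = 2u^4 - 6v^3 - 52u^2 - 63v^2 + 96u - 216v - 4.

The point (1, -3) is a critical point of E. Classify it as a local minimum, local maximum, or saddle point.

The mixed partial ∂²E/∂u∂v is 0, so the Hessian at any point is diag(E_uu, E_vv) = diag(8(3u^2 - 13), -18(2v + 7)).
At (1, -3): H = diag(-80, -18).
Both eigenvalues are negative, so H is negative definite: a local maximum.

local maximum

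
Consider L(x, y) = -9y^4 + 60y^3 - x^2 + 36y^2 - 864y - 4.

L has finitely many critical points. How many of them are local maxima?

L separates as a function of x plus a function of y, so ∇L=0 decouples.
∂L/∂x = -2x = 0 at x ∈ {0}; ∂L/∂y = -36(y - 4)(y - 3)(y + 2) = 0 at y ∈ {-2, 3, 4}.
The Hessian is diagonal: diag(L_xx, L_yy). Second derivatives: L_xx(0)=-2; L_yy(-2)=-1080, L_yy(3)=180, L_yy(4)=-216.
Local maxima occur where both diagonal entries negative: (0, -2), (0, 4). Count: 2.

2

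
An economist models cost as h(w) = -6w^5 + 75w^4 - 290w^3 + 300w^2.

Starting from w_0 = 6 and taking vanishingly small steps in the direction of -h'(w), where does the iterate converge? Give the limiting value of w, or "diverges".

h'(w) = -30w(w - 5)(w - 4)(w - 1), so h'(6) = -1800.
Gradient descent moves in the -h' direction, i.e. w is increasing.
There is no critical point above w=6, and h' keeps the same sign, so the iterate runs off to +∞.

diverges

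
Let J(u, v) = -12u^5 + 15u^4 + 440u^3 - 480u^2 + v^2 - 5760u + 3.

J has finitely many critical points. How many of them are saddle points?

J separates as a function of u plus a function of v, so ∇J=0 decouples.
∂J/∂u = -60(u - 4)(u - 3)(u + 2)(u + 4) = 0 at u ∈ {-4, -2, 3, 4}; ∂J/∂v = 2v = 0 at v ∈ {0}.
The Hessian is diagonal: diag(J_uu, J_vv). Second derivatives: J_uu(-4)=6720, J_uu(-2)=-3600, J_uu(3)=2100, J_uu(4)=-2880; J_vv(0)=2.
Saddle points occur where the two diagonal entries have opposite signs: (-2, 0), (4, 0). Count: 2.

2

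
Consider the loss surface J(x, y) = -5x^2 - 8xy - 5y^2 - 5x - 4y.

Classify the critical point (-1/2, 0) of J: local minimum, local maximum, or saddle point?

local maximum

The Hessian of J is constant: H = [[-10, -8], [-8, -10]].
det(H) = (-10)·(-10) − (-8)² = 36.
det(H) > 0 and tr(H) = -20 < 0, so H is negative definite and the point is a local maximum.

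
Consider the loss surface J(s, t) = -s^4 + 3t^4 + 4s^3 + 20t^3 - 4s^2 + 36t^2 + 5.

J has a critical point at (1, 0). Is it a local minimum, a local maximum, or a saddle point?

The mixed partial ∂²J/∂s∂t is 0, so the Hessian at any point is diag(J_ss, J_tt) = diag(4(-3s^2 + 6s - 2), 12(3t^2 + 10t + 6)).
At (1, 0): H = diag(4, 72).
Both eigenvalues are positive, so H is positive definite: a local minimum.

local minimum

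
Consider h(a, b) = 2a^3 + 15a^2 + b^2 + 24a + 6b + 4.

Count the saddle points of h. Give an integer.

h separates as a function of a plus a function of b, so ∇h=0 decouples.
∂h/∂a = 6(a + 1)(a + 4) = 0 at a ∈ {-4, -1}; ∂h/∂b = 2(b + 3) = 0 at b ∈ {-3}.
The Hessian is diagonal: diag(h_aa, h_bb). Second derivatives: h_aa(-4)=-18, h_aa(-1)=18; h_bb(-3)=2.
Saddle points occur where the two diagonal entries have opposite signs: (-4, -3). Count: 1.

1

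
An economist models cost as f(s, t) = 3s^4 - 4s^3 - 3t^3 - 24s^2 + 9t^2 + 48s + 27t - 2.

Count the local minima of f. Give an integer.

f separates as a function of s plus a function of t, so ∇f=0 decouples.
∂f/∂s = 12(s - 2)(s - 1)(s + 2) = 0 at s ∈ {-2, 1, 2}; ∂f/∂t = -9(t - 3)(t + 1) = 0 at t ∈ {-1, 3}.
The Hessian is diagonal: diag(f_ss, f_tt). Second derivatives: f_ss(-2)=144, f_ss(1)=-36, f_ss(2)=48; f_tt(-1)=36, f_tt(3)=-36.
Local minima occur where both diagonal entries positive: (-2, -1), (2, -1). Count: 2.

2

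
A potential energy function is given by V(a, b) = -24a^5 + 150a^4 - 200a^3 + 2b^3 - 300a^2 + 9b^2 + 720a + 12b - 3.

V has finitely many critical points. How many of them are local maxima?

2

V separates as a function of a plus a function of b, so ∇V=0 decouples.
∂V/∂a = -120(a - 3)(a - 2)(a - 1)(a + 1) = 0 at a ∈ {-1, 1, 2, 3}; ∂V/∂b = 6(b + 1)(b + 2) = 0 at b ∈ {-2, -1}.
The Hessian is diagonal: diag(V_aa, V_bb). Second derivatives: V_aa(-1)=2880, V_aa(1)=-480, V_aa(2)=360, V_aa(3)=-960; V_bb(-2)=-6, V_bb(-1)=6.
Local maxima occur where both diagonal entries negative: (1, -2), (3, -2). Count: 2.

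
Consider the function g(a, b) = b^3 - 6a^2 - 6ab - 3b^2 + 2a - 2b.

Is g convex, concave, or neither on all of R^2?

neither

The term b^3 is cubic, so the Hessian is not constant.
∂²g/∂b² = 6b - 6, which takes both signs as b varies (negative for sufficiently negative b). A diagonal entry of the Hessian changing sign means the Hessian is neither positive- nor negative-semidefinite on all of R^2.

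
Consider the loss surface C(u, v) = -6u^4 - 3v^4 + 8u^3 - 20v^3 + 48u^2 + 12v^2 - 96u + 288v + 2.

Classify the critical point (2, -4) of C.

The mixed partial ∂²C/∂u∂v is 0, so the Hessian at any point is diag(C_uu, C_vv) = diag(24(-3u^2 + 2u + 4), 12(-3v^2 - 10v + 2)).
At (2, -4): H = diag(-96, -72).
Both eigenvalues are negative, so H is negative definite: a local maximum.

local maximum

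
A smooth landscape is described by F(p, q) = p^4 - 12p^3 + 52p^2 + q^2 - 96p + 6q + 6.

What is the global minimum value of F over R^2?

F(p,q) separates as A(p) + B(q) + 6, so its minimum is min A + min B + 6.
A'(p) = 4(p - 4)(p - 3)(p - 2) vanishes at p ∈ {2, 3, 4}; B'(q) = 2q + 6 vanishes at q ∈ {-3}.
Local minima of A (where A''>0): A(2)=-64, A(4)=-64. Local minima of B: B(-3)=-9.
So the global minimum of F is A(2) + B(-3) + 6 = -64 − 9 + 6 = -67, attained at (2, -3).

-67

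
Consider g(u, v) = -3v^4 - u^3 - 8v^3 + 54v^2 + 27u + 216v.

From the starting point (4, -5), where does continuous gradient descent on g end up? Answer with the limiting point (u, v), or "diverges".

g is separable, so gradient descent decouples: u follows -∂g/∂u, v follows -∂g/∂v.
∂g/∂u = -3(u - 3)(u + 3); at u=4 this is -21, so u increases.
∂g/∂v = -12(v - 3)(v + 2)(v + 3); at v=-5 this is 576, so v decreases.
The u-coordinate has no critical point in that direction and runs off to infinity.

diverges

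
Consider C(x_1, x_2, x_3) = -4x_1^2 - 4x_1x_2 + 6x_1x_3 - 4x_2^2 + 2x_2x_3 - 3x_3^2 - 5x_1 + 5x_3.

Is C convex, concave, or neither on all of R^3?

C is quadratic, so its Hessian is the constant matrix H = [[-8, -4, 6], [-4, -8, 2], [6, 2, -6]].
Leading principal minors: -8, 48, -64.
Signs alternate −, +, − ⇒ H ≺ 0 ⇒ concave.

concave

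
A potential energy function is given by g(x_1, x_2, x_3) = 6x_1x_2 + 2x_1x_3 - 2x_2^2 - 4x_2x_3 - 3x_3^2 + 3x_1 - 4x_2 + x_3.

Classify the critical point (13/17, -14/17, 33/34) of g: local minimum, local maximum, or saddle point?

saddle point

The Hessian is constant: H = [[0, 6, 2], [6, -4, -4], [2, -4, -6]].
Leading principal minors: Δ₁ = 0, Δ₂ = -36, Δ₃ = 136.
The minors fit neither the all-positive nor the alternating-sign pattern, so H is indefinite: a saddle point.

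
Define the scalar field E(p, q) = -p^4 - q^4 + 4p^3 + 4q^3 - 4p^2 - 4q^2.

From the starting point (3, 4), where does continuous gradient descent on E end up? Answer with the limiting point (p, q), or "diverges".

E is separable, so gradient descent decouples: p follows -∂E/∂p, q follows -∂E/∂q.
∂E/∂p = -4p(p - 2)(p - 1); at p=3 this is -24, so p increases.
∂E/∂q = -4q(q - 2)(q - 1); at q=4 this is -96, so q increases.
The p-coordinate has no critical point in that direction and runs off to infinity.

diverges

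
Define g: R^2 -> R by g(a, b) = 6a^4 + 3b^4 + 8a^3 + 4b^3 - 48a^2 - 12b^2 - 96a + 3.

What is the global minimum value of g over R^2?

g(a,b) separates as P(a) + Q(b) + 3, so its minimum is min P + min Q + 3.
P'(a) = 24(a - 2)(a + 1)(a + 2) vanishes at a ∈ {-2, -1, 2}; Q'(b) = 12b(b - 1)(b + 2) vanishes at b ∈ {-2, 0, 1}.
Local minima of P (where P''>0): P(-2)=32, P(2)=-224. Local minima of Q: Q(-2)=-32, Q(1)=-5.
So the global minimum of g is P(2) + Q(-2) + 3 = -224 − 32 + 3 = -253, attained at (2, -2).

-253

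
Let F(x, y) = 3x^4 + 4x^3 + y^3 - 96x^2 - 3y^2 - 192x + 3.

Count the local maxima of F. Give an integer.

1

F separates as a function of x plus a function of y, so ∇F=0 decouples.
∂F/∂x = 12(x - 4)(x + 1)(x + 4) = 0 at x ∈ {-4, -1, 4}; ∂F/∂y = 3y(y - 2) = 0 at y ∈ {0, 2}.
The Hessian is diagonal: diag(F_xx, F_yy). Second derivatives: F_xx(-4)=288, F_xx(-1)=-180, F_xx(4)=480; F_yy(0)=-6, F_yy(2)=6.
Local maxima occur where both diagonal entries negative: (-1, 0). Count: 1.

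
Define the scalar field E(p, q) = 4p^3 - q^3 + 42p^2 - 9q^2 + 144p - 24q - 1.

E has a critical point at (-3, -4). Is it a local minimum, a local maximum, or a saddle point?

local minimum

The mixed partial ∂²E/∂p∂q is 0, so the Hessian at any point is diag(E_pp, E_qq) = diag(12(2p + 7), -6(q + 3)).
At (-3, -4): H = diag(12, 6).
Both eigenvalues are positive, so H is positive definite: a local minimum.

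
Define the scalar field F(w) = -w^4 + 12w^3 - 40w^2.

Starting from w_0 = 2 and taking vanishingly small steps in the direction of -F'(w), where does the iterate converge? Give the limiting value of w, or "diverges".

F'(w) = -4w(w - 5)(w - 4), so F'(2) = -48.
Gradient descent moves in the -F' direction, i.e. w is increasing.
The nearest critical point in that direction is w = 4, where F'' = 16 > 0 (a local minimum). The iterate converges there.

4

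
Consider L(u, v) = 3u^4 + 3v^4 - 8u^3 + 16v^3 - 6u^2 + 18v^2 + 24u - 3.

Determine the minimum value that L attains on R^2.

L(u,v) separates as P(u) + Q(v) − 3, so its minimum is min P + min Q − 3.
P'(u) = 12(u - 2)(u - 1)(u + 1) vanishes at u ∈ {-1, 1, 2}; Q'(v) = 12v(v + 1)(v + 3) vanishes at v ∈ {-3, -1, 0}.
Local minima of P (where P''>0): P(-1)=-19, P(2)=8. Local minima of Q: Q(-3)=-27, Q(0)=0.
So the global minimum of L is P(-1) + Q(-3) − 3 = -19 − 27 − 3 = -49, attained at (-1, -3).

-49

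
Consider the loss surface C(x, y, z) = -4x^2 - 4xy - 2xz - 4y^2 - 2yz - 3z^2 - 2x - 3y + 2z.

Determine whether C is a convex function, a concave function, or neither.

C is quadratic, so its Hessian is the constant matrix H = [[-8, -4, -2], [-4, -8, -2], [-2, -2, -6]].
Leading principal minors: -8, 48, -256.
Signs alternate −, +, − ⇒ H ≺ 0 ⇒ concave.

concave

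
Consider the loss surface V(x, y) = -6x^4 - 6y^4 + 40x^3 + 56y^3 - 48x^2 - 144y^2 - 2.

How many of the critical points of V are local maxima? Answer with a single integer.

V separates as a function of x plus a function of y, so ∇V=0 decouples.
∂V/∂x = -24x(x - 4)(x - 1) = 0 at x ∈ {0, 1, 4}; ∂V/∂y = -24y(y - 4)(y - 3) = 0 at y ∈ {0, 3, 4}.
The Hessian is diagonal: diag(V_xx, V_yy). Second derivatives: V_xx(0)=-96, V_xx(1)=72, V_xx(4)=-288; V_yy(0)=-288, V_yy(3)=72, V_yy(4)=-96.
Local maxima occur where both diagonal entries negative: (0, 0), (0, 4), (4, 0), (4, 4). Count: 4.

4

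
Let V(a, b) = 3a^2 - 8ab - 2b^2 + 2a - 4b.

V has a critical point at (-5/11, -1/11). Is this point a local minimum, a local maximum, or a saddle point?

saddle point

The Hessian of V is constant: H = [[6, -8], [-8, -4]].
det(H) = 6·(-4) − (-8)² = -88.
Since det(H) < 0, H is indefinite and the critical point is a saddle point.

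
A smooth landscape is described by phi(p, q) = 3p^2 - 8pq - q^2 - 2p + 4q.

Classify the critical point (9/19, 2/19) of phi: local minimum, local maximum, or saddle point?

saddle point

The Hessian of phi is constant: H = [[6, -8], [-8, -2]].
det(H) = 6·(-2) − (-8)² = -76.
Since det(H) < 0, H is indefinite and the critical point is a saddle point.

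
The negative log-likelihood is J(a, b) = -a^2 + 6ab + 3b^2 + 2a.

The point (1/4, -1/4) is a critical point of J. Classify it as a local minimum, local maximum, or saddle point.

The Hessian of J is constant: H = [[-2, 6], [6, 6]].
det(H) = (-2)·6 − 6² = -48.
Since det(H) < 0, H is indefinite and the critical point is a saddle point.

saddle point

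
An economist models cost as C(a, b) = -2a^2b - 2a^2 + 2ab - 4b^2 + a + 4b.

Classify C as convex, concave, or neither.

neither

The term -2a^2b is cubic, so the Hessian is not constant.
∂²C/∂a² = -4b - 4, which takes both signs as b varies (negative for sufficiently large b). A diagonal entry of the Hessian changing sign means the Hessian is neither positive- nor negative-semidefinite on all of R^2.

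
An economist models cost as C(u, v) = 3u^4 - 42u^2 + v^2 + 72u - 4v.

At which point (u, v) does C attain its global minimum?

(-3, 2)

C(u,v) separates as P(u) + Q(v), so its minimum is min P + min Q.
P'(u) = 12(u - 2)(u - 1)(u + 3) vanishes at u ∈ {-3, 1, 2}; Q'(v) = 2v - 4 vanishes at v ∈ {2}.
Local minima of P (where P''>0): P(-3)=-351, P(2)=24. Local minima of Q: Q(2)=-4.
So the global minimum of C is P(-3) + Q(2) = -351 − 4 = -355, attained at (-3, 2).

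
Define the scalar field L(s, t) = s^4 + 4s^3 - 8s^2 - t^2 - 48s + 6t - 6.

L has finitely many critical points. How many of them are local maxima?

1

L separates as a function of s plus a function of t, so ∇L=0 decouples.
∂L/∂s = 4(s - 2)(s + 2)(s + 3) = 0 at s ∈ {-3, -2, 2}; ∂L/∂t = -2(t - 3) = 0 at t ∈ {3}.
The Hessian is diagonal: diag(L_ss, L_tt). Second derivatives: L_ss(-3)=20, L_ss(-2)=-16, L_ss(2)=80; L_tt(3)=-2.
Local maxima occur where both diagonal entries negative: (-2, 3). Count: 1.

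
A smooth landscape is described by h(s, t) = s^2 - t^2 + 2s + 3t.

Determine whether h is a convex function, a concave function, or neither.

h is quadratic, so its Hessian is the constant matrix H = [[2, 0], [0, -2]].
det(H) = -4, tr(H) = 0.
det(H) < 0, so H is indefinite: neither convex nor concave.

neither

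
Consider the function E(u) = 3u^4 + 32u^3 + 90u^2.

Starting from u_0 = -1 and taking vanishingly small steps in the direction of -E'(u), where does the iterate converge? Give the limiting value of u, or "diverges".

0

E'(u) = 12u(u + 3)(u + 5), so E'(-1) = -96.
Gradient descent moves in the -E' direction, i.e. u is increasing.
The nearest critical point in that direction is u = 0, where E'' = 180 > 0 (a local minimum). The iterate converges there.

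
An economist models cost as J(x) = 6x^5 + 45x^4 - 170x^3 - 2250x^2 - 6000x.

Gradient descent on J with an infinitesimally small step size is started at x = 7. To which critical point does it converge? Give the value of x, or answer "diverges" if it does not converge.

J'(x) = 30(x - 5)(x + 2)(x + 4)(x + 5), so J'(7) = 71280.
Gradient descent moves in the -J' direction, i.e. x is decreasing.
The nearest critical point in that direction is x = 5, where J'' = 18900 > 0 (a local minimum). The iterate converges there.

5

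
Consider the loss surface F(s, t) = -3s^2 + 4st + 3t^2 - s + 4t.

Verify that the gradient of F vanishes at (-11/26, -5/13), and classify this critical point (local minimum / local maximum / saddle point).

saddle point

∇F = (-6s + 4t - 1, 4s + 6t + 4); substituting (-11/26, -5/13) gives ∇F = (0, 0), so (-11/26, -5/13) is indeed a critical point.
The Hessian of F is constant: H = [[-6, 4], [4, 6]].
det(H) = (-6)·6 − 4² = -52.
Since det(H) < 0, H is indefinite and the critical point is a saddle point.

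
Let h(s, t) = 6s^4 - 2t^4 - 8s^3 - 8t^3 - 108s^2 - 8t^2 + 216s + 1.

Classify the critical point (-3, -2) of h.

saddle point

The mixed partial ∂²h/∂s∂t is 0, so the Hessian at any point is diag(h_ss, h_tt) = diag(24(3s^2 - 2s - 9), -8(3t^2 + 6t + 2)).
At (-3, -2): H = diag(576, -16).
The eigenvalues have opposite signs, so H is indefinite: a saddle point.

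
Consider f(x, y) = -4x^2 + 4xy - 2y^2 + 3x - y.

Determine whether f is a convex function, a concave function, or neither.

f is quadratic, so its Hessian is the constant matrix H = [[-8, 4], [4, -4]].
det(H) = 16, tr(H) = -12.
det(H) > 0 and tr(H) < 0, so H is negative definite everywhere: concave.

concave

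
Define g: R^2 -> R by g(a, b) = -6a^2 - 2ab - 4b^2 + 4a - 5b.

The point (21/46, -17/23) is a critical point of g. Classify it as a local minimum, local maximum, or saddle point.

The Hessian of g is constant: H = [[-12, -2], [-2, -8]].
det(H) = (-12)·(-8) − (-2)² = 92.
det(H) > 0 and tr(H) = -20 < 0, so H is negative definite and the point is a local maximum.

local maximum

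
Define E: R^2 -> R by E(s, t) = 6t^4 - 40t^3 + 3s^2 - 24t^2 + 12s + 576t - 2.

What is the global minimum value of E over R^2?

-846

E(s,t) separates as P(s) + Q(t) − 2, so its minimum is min P + min Q − 2.
P'(s) = 6s + 12 vanishes at s ∈ {-2}; Q'(t) = 24(t - 4)(t - 3)(t + 2) vanishes at t ∈ {-2, 3, 4}.
Local minima of P (where P''>0): P(-2)=-12. Local minima of Q: Q(-2)=-832, Q(4)=896.
So the global minimum of E is P(-2) + Q(-2) − 2 = -12 − 832 − 2 = -846, attained at (-2, -2).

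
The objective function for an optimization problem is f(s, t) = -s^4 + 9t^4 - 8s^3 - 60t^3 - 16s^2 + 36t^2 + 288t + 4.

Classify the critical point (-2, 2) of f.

The mixed partial ∂²f/∂s∂t is 0, so the Hessian at any point is diag(f_ss, f_tt) = diag(-4(3s^2 + 12s + 8), 36(3t^2 - 10t + 2)).
At (-2, 2): H = diag(16, -216).
The eigenvalues have opposite signs, so H is indefinite: a saddle point.

saddle point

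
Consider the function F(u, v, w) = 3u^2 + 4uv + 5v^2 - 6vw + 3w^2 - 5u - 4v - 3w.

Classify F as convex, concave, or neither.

F is quadratic, so its Hessian is the constant matrix H = [[6, 4, 0], [4, 10, -6], [0, -6, 6]].
Leading principal minors: 6, 44, 48.
All positive ⇒ H ≻ 0 ⇒ convex.

convex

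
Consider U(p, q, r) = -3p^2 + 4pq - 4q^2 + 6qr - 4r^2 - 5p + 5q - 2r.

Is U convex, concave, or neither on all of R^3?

U is quadratic, so its Hessian is the constant matrix H = [[-6, 4, 0], [4, -8, 6], [0, 6, -8]].
Leading principal minors: -6, 32, -40.
Signs alternate −, +, − ⇒ H ≺ 0 ⇒ concave.

concave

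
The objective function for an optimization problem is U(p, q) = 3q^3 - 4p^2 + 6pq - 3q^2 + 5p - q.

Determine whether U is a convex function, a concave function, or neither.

The term 3q^3 is cubic, so the Hessian is not constant.
∂²U/∂q² = 18q - 6, which takes both signs as q varies (negative for sufficiently negative q). A diagonal entry of the Hessian changing sign means the Hessian is neither positive- nor negative-semidefinite on all of R^2.

neither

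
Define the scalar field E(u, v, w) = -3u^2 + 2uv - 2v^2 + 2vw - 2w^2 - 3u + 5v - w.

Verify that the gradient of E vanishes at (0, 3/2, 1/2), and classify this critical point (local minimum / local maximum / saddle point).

local maximum

∇E = (-6u + 2v - 3, 2u - 4v + 2w + 5, 2v - 4w - 1); substituting (0, 3/2, 1/2) gives ∇E = (0, 0, 0), so (0, 3/2, 1/2) is indeed a critical point.
The Hessian is constant: H = [[-6, 2, 0], [2, -4, 2], [0, 2, -4]].
Leading principal minors: Δ₁ = -6, Δ₂ = 20, Δ₃ = -56.
The minors alternate sign starting negative (−, +, −), so H is negative definite: a local maximum.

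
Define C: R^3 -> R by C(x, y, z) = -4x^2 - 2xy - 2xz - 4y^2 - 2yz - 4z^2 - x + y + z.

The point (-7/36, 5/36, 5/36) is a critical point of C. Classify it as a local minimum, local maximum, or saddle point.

The Hessian is constant: H = [[-8, -2, -2], [-2, -8, -2], [-2, -2, -8]].
Leading principal minors: Δ₁ = -8, Δ₂ = 60, Δ₃ = -432.
The minors alternate sign starting negative (−, +, −), so H is negative definite: a local maximum.

local maximum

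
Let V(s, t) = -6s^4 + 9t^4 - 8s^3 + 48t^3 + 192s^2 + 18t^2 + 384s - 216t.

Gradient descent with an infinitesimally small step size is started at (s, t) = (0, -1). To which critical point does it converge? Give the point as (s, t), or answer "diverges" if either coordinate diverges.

V is separable, so gradient descent decouples: s follows -∂V/∂s, t follows -∂V/∂t.
∂V/∂s = -24(s - 4)(s + 1)(s + 4); at s=0 this is 384, so s decreases.
∂V/∂t = 36(t - 1)(t + 2)(t + 3); at t=-1 this is -144, so t increases.
s converges to its nearest critical value -1 (a local min of the s-part); t converges to 1. The iterate converges to (-1, 1).

(-1, 1)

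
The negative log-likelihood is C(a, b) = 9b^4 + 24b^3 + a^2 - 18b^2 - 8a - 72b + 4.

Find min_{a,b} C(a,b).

-69

C(a,b) separates as P(a) + Q(b) + 4, so its minimum is min P + min Q + 4.
P'(a) = 2a - 8 vanishes at a ∈ {4}; Q'(b) = 36(b - 1)(b + 1)(b + 2) vanishes at b ∈ {-2, -1, 1}.
Local minima of P (where P''>0): P(4)=-16. Local minima of Q: Q(-2)=24, Q(1)=-57.
So the global minimum of C is P(4) + Q(1) + 4 = -16 − 57 + 4 = -69, attained at (4, 1).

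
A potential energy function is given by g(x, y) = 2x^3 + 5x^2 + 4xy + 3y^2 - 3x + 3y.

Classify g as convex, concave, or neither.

neither

The term 2x^3 is cubic, so the Hessian is not constant.
∂²g/∂x² = 12x + 10, which takes both signs as x varies (negative for sufficiently negative x). A diagonal entry of the Hessian changing sign means the Hessian is neither positive- nor negative-semidefinite on all of R^2.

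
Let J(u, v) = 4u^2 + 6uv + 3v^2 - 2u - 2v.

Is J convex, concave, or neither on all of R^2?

J is quadratic, so its Hessian is the constant matrix H = [[8, 6], [6, 6]].
det(H) = 12, tr(H) = 14.
det(H) > 0 and tr(H) > 0, so H is positive definite everywhere: convex.

convex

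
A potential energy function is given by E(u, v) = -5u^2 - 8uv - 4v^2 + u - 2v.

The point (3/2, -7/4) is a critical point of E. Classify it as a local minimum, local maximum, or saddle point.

The Hessian of E is constant: H = [[-10, -8], [-8, -8]].
det(H) = (-10)·(-8) − (-8)² = 16.
det(H) > 0 and tr(H) = -18 < 0, so H is negative definite and the point is a local maximum.

local maximum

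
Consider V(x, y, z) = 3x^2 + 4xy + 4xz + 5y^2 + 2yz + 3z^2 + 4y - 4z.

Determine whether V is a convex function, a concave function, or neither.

convex

V is quadratic, so its Hessian is the constant matrix H = [[6, 4, 4], [4, 10, 2], [4, 2, 6]].
Leading principal minors: 6, 44, 144.
All positive ⇒ H ≻ 0 ⇒ convex.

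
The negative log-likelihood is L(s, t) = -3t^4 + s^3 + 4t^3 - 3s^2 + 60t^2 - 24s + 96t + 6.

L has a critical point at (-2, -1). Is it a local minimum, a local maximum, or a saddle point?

The mixed partial ∂²L/∂s∂t is 0, so the Hessian at any point is diag(L_ss, L_tt) = diag(6(s - 1), 12(-3t^2 + 2t + 10)).
At (-2, -1): H = diag(-18, 60).
The eigenvalues have opposite signs, so H is indefinite: a saddle point.

saddle point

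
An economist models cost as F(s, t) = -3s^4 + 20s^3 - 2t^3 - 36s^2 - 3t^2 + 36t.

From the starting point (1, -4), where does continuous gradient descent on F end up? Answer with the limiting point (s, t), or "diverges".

(2, -3)

F is separable, so gradient descent decouples: s follows -∂F/∂s, t follows -∂F/∂t.
∂F/∂s = -12s(s - 3)(s - 2); at s=1 this is -24, so s increases.
∂F/∂t = -6(t - 2)(t + 3); at t=-4 this is -36, so t increases.
s converges to its nearest critical value 2 (a local min of the s-part); t converges to -3. The iterate converges to (2, -3).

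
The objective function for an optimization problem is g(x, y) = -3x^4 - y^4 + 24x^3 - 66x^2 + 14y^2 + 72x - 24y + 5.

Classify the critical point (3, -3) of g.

The mixed partial ∂²g/∂x∂y is 0, so the Hessian at any point is diag(g_xx, g_yy) = diag(12(-3x^2 + 12x - 11), 4(-3y^2 + 7)).
At (3, -3): H = diag(-24, -80).
Both eigenvalues are negative, so H is negative definite: a local maximum.

local maximum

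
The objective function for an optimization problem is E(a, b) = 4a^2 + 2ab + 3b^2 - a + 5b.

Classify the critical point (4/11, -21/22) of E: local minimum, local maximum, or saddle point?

local minimum

The Hessian of E is constant: H = [[8, 2], [2, 6]].
det(H) = 8·6 − 2² = 44.
det(H) > 0 and tr(H) = 14 > 0, so H is positive definite and the point is a local minimum.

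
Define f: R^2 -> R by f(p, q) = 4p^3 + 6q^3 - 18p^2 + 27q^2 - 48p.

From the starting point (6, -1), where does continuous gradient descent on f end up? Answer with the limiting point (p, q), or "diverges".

(4, 0)

f is separable, so gradient descent decouples: p follows -∂f/∂p, q follows -∂f/∂q.
∂f/∂p = 12(p - 4)(p + 1); at p=6 this is 168, so p decreases.
∂f/∂q = 18q(q + 3); at q=-1 this is -36, so q increases.
p converges to its nearest critical value 4 (a local min of the p-part); q converges to 0. The iterate converges to (4, 0).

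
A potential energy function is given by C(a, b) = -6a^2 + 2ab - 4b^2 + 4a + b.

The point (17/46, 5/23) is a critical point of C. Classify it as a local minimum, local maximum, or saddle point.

local maximum

The Hessian of C is constant: H = [[-12, 2], [2, -8]].
det(H) = (-12)·(-8) − 2² = 92.
det(H) > 0 and tr(H) = -20 < 0, so H is negative definite and the point is a local maximum.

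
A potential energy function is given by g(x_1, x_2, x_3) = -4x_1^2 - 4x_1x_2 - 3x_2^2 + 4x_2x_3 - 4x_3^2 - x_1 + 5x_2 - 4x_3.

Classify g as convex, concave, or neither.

concave

g is quadratic, so its Hessian is the constant matrix H = [[-8, -4, 0], [-4, -6, 4], [0, 4, -8]].
Leading principal minors: -8, 32, -128.
Signs alternate −, +, − ⇒ H ≺ 0 ⇒ concave.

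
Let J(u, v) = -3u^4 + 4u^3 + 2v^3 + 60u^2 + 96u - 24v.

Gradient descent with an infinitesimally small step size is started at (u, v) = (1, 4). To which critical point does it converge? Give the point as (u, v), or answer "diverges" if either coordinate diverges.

(-1, 2)

J is separable, so gradient descent decouples: u follows -∂J/∂u, v follows -∂J/∂v.
∂J/∂u = -12(u - 4)(u + 1)(u + 2); at u=1 this is 216, so u decreases.
∂J/∂v = 6(v - 2)(v + 2); at v=4 this is 72, so v decreases.
u converges to its nearest critical value -1 (a local min of the u-part); v converges to 2. The iterate converges to (-1, 2).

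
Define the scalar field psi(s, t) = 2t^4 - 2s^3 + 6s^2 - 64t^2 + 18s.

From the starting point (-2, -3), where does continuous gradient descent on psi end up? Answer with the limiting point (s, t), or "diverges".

psi is separable, so gradient descent decouples: s follows -∂psi/∂s, t follows -∂psi/∂t.
∂psi/∂s = -6(s - 3)(s + 1); at s=-2 this is -30, so s increases.
∂psi/∂t = 8t(t - 4)(t + 4); at t=-3 this is 168, so t decreases.
s converges to its nearest critical value -1 (a local min of the s-part); t converges to -4. The iterate converges to (-1, -4).

(-1, -4)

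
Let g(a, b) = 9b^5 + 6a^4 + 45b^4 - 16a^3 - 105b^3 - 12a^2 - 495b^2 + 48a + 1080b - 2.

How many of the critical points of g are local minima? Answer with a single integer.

g separates as a function of a plus a function of b, so ∇g=0 decouples.
∂g/∂a = 24(a - 2)(a - 1)(a + 1) = 0 at a ∈ {-1, 1, 2}; ∂g/∂b = 45(b - 2)(b - 1)(b + 3)(b + 4) = 0 at b ∈ {-4, -3, 1, 2}.
The Hessian is diagonal: diag(g_aa, g_bb). Second derivatives: g_aa(-1)=144, g_aa(1)=-48, g_aa(2)=72; g_bb(-4)=-1350, g_bb(-3)=900, g_bb(1)=-900, g_bb(2)=1350.
Local minima occur where both diagonal entries positive: (-1, -3), (-1, 2), (2, -3), (2, 2). Count: 4.

4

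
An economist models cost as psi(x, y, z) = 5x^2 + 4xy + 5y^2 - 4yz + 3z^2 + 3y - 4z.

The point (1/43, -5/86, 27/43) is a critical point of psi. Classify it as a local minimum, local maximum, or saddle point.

The Hessian is constant: H = [[10, 4, 0], [4, 10, -4], [0, -4, 6]].
Leading principal minors: Δ₁ = 10, Δ₂ = 84, Δ₃ = 344.
All leading minors are positive, so H is positive definite: a local minimum.

local minimum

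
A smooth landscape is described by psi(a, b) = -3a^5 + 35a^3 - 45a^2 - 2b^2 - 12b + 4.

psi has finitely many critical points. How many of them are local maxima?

2

psi separates as a function of a plus a function of b, so ∇psi=0 decouples.
∂psi/∂a = -15a(a - 2)(a - 1)(a + 3) = 0 at a ∈ {-3, 0, 1, 2}; ∂psi/∂b = -4(b + 3) = 0 at b ∈ {-3}.
The Hessian is diagonal: diag(psi_aa, psi_bb). Second derivatives: psi_aa(-3)=900, psi_aa(0)=-90, psi_aa(1)=60, psi_aa(2)=-150; psi_bb(-3)=-4.
Local maxima occur where both diagonal entries negative: (0, -3), (2, -3). Count: 2.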